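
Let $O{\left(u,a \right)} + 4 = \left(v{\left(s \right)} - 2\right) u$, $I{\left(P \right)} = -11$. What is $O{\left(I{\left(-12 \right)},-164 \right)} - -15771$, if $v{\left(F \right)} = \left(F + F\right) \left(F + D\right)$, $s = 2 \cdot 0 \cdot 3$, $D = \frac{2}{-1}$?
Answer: $15789$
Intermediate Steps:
$D = -2$ ($D = 2 \left(-1\right) = -2$)
$s = 0$ ($s = 0 \cdot 3 = 0$)
$v{\left(F \right)} = 2 F \left(-2 + F\right)$ ($v{\left(F \right)} = \left(F + F\right) \left(F - 2\right) = 2 F \left(-2 + F\right)$)
$O{\left(u,a \right)} = -4 - 2 u$ ($O{\left(u,a \right)} = -4 + \left(2 \cdot 0 \left(-2 + 0\right) - 2\right) u = -4 + \left(2 \cdot 0 \left(-2\right) - 2\right) u = -4 + \left(0 - 2\right) u = -4 - 2 u$)
$O{\left(I{\left(-12 \right)},-164 \right)} - -15771 = \left(-4 - -22\right) - -15771 = \left(-4 + 22\right) + 15771 = 18 + 15771 = 15789$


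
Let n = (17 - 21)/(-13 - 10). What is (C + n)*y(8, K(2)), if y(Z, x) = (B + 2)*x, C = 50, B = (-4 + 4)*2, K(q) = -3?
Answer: -6924/23 ≈ -301.04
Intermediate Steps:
B = 0 (B = 0*2 = 0)
n = 4/23 (n = -4/(-23) = -4*(-1/23) = 4/23 ≈ 0.17391)
y(Z, x) = 2*x (y(Z, x) = (0 + 2)*x = 2*x)
(C + n)*y(8, K(2)) = (50 + 4/23)*(2*(-3)) = (1154/23)*(-6) = -6924/23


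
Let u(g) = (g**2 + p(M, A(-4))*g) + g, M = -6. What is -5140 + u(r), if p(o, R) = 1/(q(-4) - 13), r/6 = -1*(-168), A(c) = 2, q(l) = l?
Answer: 17201836/17 ≈ 1.0119e+6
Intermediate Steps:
r = 1008 (r = 6*(-1*(-168)) = 6*168 = 1008)
p(o, R) = -1/17 (p(o, R) = 1/(-4 - 13) = 1/(-17) = -1/17)
u(g) = g**2 + 16*g/17 (u(g) = (g**2 - g/17) + g = g**2 + 16*g/17)
-5140 + u(r) = -5140 + (1/17)*1008*(16 + 17*1008) = -5140 + (1/17)*1008*(16 + 17136) = -5140 + (1/17)*1008*17152 = -5140 + 17289216/17 = 17201836/17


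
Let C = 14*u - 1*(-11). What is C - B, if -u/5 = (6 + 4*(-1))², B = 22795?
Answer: -23064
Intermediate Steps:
u = -20 (u = -5*(6 + 4*(-1))² = -5*(6 - 4)² = -5*2² = -5*4 = -20)
C = -269 (C = 14*(-20) - 1*(-11) = -280 + 11 = -269)
C - B = -269 - 1*22795 = -269 - 22795 = -23064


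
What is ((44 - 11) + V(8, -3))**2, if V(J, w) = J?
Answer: 1681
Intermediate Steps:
((44 - 11) + V(8, -3))**2 = ((44 - 11) + 8)**2 = (33 + 8)**2 = 41**2 = 1681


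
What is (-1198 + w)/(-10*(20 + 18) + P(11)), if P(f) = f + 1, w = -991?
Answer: 2189/368 ≈ 5.9484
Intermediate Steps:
P(f) = 1 + f
(-1198 + w)/(-10*(20 + 18) + P(11)) = (-1198 - 991)/(-10*(20 + 18) + (1 + 11)) = -2189/(-10*38 + 12) = -2189/(-380 + 12) = -2189/(-368) = -1/368*(-2189) = 2189/368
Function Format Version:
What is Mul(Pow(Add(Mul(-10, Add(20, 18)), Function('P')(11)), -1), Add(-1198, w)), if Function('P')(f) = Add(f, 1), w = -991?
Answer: Rational(2189, 368) ≈ 5.9484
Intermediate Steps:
Function('P')(f) = Add(1, f)
Mul(Pow(Add(Mul(-10, Add(20, 18)), Function('P')(11)), -1), Add(-1198, w)) = Mul(Pow(Add(Mul(-10, Add(20, 18)), Add(1, 11)), -1), Add(-1198, -991)) = Mul(Pow(Add(Mul(-10, 38), 12), -1), -2189) = Mul(Pow(Add(-380, 12), -1), -2189) = Mul(Pow(-368, -1), -2189) = Mul(Rational(-1, 368), -2189) = Rational(2189, 368)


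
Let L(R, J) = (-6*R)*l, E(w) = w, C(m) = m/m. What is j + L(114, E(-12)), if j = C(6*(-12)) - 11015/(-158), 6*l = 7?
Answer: -114911/158 ≈ -727.29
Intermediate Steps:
l = 7/6 (l = (⅙)*7 = 7/6 ≈ 1.1667)
C(m) = 1
L(R, J) = -7*R (L(R, J) = -6*R*(7/6) = -7*R)
j = 11173/158 (j = 1 - 11015/(-158) = 1 - 11015*(-1)/158 = 1 - 1*(-11015/158) = 1 + 11015/158 = 11173/158 ≈ 70.715)
j + L(114, E(-12)) = 11173/158 - 7*114 = 11173/158 - 798 = -114911/158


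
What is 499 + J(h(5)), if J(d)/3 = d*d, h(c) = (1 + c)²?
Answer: 4387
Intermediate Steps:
J(d) = 3*d² (J(d) = 3*(d*d) = 3*d²)
499 + J(h(5)) = 499 + 3*((1 + 5)²)² = 499 + 3*(6²)² = 499 + 3*36² = 499 + 3*1296 = 499 + 3888 = 4387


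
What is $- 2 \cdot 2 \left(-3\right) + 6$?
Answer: $18$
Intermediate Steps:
$- 2 \cdot 2 \left(-3\right) + 6 = \left(-2\right) \left(-6\right) + 6 = 12 + 6 = 18$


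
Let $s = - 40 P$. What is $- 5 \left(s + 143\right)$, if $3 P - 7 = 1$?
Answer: $- \frac{545}{3} \approx -181.67$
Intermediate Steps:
$P = \frac{8}{3}$ ($P = \frac{7}{3} + \frac{1}{3} \cdot 1 = \frac{7}{3} + \frac{1}{3} = \frac{8}{3} \approx 2.6667$)
$s = - \frac{320}{3}$ ($s = \left(-40\right) \frac{8}{3} = - \frac{320}{3} \approx -106.67$)
$- 5 \left(s + 143\right) = - 5 \left(- \frac{320}{3} + 143\right) = \left(-5\right) \frac{109}{3} = - \frac{545}{3}$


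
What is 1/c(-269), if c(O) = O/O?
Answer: 1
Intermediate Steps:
c(O) = 1
1/c(-269) = 1/1 = 1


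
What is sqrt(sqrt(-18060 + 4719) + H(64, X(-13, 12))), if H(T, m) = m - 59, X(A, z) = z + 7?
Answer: sqrt(-40 + I*sqrt(13341)) ≈ 6.4122 + 9.0065*I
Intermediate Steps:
X(A, z) = 7 + z
H(T, m) = -59 + m
sqrt(sqrt(-18060 + 4719) + H(64, X(-13, 12))) = sqrt(sqrt(-18060 + 4719) + (-59 + (7 + 12))) = sqrt(sqrt(-13341) + (-59 + 19)) = sqrt(I*sqrt(13341) - 40) = sqrt(-40 + I*sqrt(13341))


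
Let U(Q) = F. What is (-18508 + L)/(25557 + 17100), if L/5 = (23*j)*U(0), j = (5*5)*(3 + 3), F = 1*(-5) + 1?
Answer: -87508/42657 ≈ -2.0514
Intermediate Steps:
F = -4 (F = -5 + 1 = -4)
U(Q) = -4
j = 150 (j = 25*6 = 150)
L = -69000 (L = 5*((23*150)*(-4)) = 5*(3450*(-4)) = 5*(-13800) = -69000)
(-18508 + L)/(25557 + 17100) = (-18508 - 69000)/(25557 + 17100) = -87508/42657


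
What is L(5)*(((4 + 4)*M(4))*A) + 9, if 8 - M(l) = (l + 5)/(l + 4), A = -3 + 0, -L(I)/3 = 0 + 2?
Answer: 999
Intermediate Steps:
L(I) = -6 (L(I) = -3*(0 + 2) = -3*2 = -6)
A = -3
M(l) = 8 - (5 + l)/(4 + l) (M(l) = 8 - (l + 5)/(l + 4) = 8 - (5 + l)/(4 + l))
L(5)*(((4 + 4)*M(4))*A) + 9 = -6*(4 + 4)*((27 + 7*4)/(4 + 4))*(-3) + 9 = -6*8*((27 + 28)/8)*(-3) + 9 = -6*8*((⅛)*55)*(-3) + 9 = -6*8*(55/8)*(-3) + 9 = -330*(-3) + 9 = -6*(-165) + 9 = 990 + 9 = 999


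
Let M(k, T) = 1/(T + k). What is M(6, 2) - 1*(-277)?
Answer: 2217/8 ≈ 277.13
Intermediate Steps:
M(6, 2) - 1*(-277) = 1/(2 + 6) - 1*(-277) = 1/8 + 277 = 2217/8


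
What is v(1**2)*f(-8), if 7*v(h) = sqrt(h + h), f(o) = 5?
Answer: 5*sqrt(2)/7 ≈ 1.0102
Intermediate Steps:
v(h) = sqrt(2)*sqrt(h)/7 (v(h) = sqrt(h + h)/7 = sqrt(2*h)/7 = (sqrt(2)*sqrt(h))/7 = sqrt(2)*sqrt(h)/7)
v(1**2)*f(-8) = (sqrt(2)*sqrt(1**2)/7)*5 = (sqrt(2)*sqrt(1)/7)*5 = ((1/7)*sqrt(2)*1)*5 = (sqrt(2)/7)*5 = 5*sqrt(2)/7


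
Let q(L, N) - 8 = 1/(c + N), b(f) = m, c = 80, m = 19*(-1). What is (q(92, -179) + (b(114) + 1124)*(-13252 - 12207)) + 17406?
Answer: -2783363320/99 ≈ -2.8115e+7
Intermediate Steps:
m = -19
b(f) = -19
q(L, N) = 8 + 1/(80 + N)
(q(92, -179) + (b(114) + 1124)*(-13252 - 12207)) + 17406 = ((641 + 8*(-179))/(80 - 179) + (-19 + 1124)*(-13252 - 12207)) + 17406 = ((641 - 1432)/(-99) + 1105*(-25459)) + 17406 = (-1/99*(-791) - 28132195) + 17406 = (791/99 - 28132195) + 17406 = -2785086514/99 + 17406 = -2783363320/99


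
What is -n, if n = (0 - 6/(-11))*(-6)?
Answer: 36/11 ≈ 3.2727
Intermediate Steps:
n = -36/11 (n = (0 - 6*(-1/11))*(-6) = (0 + 6/11)*(-6) = (6/11)*(-6) = -36/11 ≈ -3.2727)
-n = -1*(-36/11) = 36/11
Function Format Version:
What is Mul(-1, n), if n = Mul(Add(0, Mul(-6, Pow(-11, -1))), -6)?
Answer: Rational(36, 11) ≈ 3.2727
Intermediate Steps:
n = Rational(-36, 11) (n = Mul(Add(0, Mul(-6, Rational(-1, 11))), -6) = Mul(Add(0, Rational(6, 11)), -6) = Mul(Rational(6, 11), -6) = Rational(-36, 11) ≈ -3.2727)
Mul(-1, n) = Mul(-1, Rational(-36, 11)) = Rational(36, 11)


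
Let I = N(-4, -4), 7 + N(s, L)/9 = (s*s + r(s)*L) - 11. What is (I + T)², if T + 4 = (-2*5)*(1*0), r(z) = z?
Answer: 14884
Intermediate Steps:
N(s, L) = -162 + 9*s² + 9*L*s (N(s, L) = -63 + 9*((s*s + s*L) - 11) = -63 + 9*((s² + L*s) - 11) = -63 + 9*(-11 + s² + L*s) = -63 + (-99 + 9*s² + 9*L*s) = -162 + 9*s² + 9*L*s)
T = -4 (T = -4 + (-2*5)*(1*0) = -4 - 10*0 = -4 + 0 = -4)
I = 126 (I = -162 + 9*(-4)² + 9*(-4)*(-4) = -162 + 9*16 + 144 = -162 + 144 + 144 = 126)
(I + T)² = (126 - 4)² = 122² = 14884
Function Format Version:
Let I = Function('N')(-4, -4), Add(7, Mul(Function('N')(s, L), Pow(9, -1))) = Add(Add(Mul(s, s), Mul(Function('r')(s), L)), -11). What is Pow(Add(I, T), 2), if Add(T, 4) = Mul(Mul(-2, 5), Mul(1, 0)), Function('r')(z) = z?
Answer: 14884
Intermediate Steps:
Function('N')(s, L) = Add(-162, Mul(9, Pow(s, 2)), Mul(9, L, s)) (Function('N')(s, L) = Add(-63, Mul(9, Add(Add(Mul(s, s), Mul(s, L)), -11))) = Add(-63, Mul(9, Add(Add(Pow(s, 2), Mul(L, s)), -11))) = Add(-63, Mul(9, Add(-11, Pow(s, 2), Mul(L, s)))) = Add(-63, Add(-99, Mul(9, Pow(s, 2)), Mul(9, L, s))) = Add(-162, Mul(9, Pow(s, 2)), Mul(9, L, s)))
T = -4 (T = Add(-4, Mul(Mul(-2, 5), Mul(1, 0))) = Add(-4, Mul(-10, 0)) = Add(-4, 0) = -4)
I = 126 (I = Add(-162, Mul(9, Pow(-4, 2)), Mul(9, -4, -4)) = Add(-162, Mul(9, 16), 144) = Add(-162, 144, 144) = 126)
Pow(Add(I, T), 2) = Pow(Add(126, -4), 2) = Pow(122, 2) = 14884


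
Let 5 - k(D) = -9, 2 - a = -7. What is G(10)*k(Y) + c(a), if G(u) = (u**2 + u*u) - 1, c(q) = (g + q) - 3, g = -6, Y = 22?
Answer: 2786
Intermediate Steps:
a = 9 (a = 2 - 1*(-7) = 2 + 7 = 9)
k(D) = 14 (k(D) = 5 - 1*(-9) = 5 + 9 = 14)
c(q) = -9 + q (c(q) = (-6 + q) - 3 = -9 + q)
G(u) = -1 + 2*u**2 (G(u) = (u**2 + u**2) - 1 = 2*u**2 - 1 = -1 + 2*u**2)
G(10)*k(Y) + c(a) = (-1 + 2*10**2)*14 + (-9 + 9) = (-1 + 2*100)*14 + 0 = (-1 + 200)*14 + 0 = 199*14 + 0 = 2786 + 0 = 2786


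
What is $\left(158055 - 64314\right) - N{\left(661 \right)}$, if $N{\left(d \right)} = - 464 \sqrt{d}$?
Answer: $93741 + 464 \sqrt{661} \approx 1.0567 \cdot 10^{5}$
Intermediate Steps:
$\left(158055 - 64314\right) - N{\left(661 \right)} = \left(158055 - 64314\right) - - 464 \sqrt{661} = 93741 + 464 \sqrt{661}$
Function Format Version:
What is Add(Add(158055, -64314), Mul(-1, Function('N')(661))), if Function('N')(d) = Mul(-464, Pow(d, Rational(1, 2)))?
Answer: Add(93741, Mul(464, Pow(661, Rational(1, 2)))) ≈ 1.0567e+5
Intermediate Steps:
Add(Add(158055, -64314), Mul(-1, Function('N')(661))) = Add(Add(158055, -64314), Mul(-1, Mul(-464, Pow(661, Rational(1, 2))))) = Add(93741, Mul(464, Pow(661, Rational(1, 2))))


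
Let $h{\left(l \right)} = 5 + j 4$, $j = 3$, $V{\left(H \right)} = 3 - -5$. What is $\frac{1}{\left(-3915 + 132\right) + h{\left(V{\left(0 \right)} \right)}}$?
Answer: $- \frac{1}{3766} \approx -0.00026553$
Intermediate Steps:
$V{\left(H \right)} = 8$ ($V{\left(H \right)} = 3 + 5 = 8$)
$h{\left(l \right)} = 17$ ($h{\left(l \right)} = 5 + 3 \cdot 4 = 5 + 12 = 17$)
$\frac{1}{\left(-3915 + 132\right) + h{\left(V{\left(0 \right)} \right)}} = \frac{1}{\left(-3915 + 132\right) + 17} = \frac{1}{-3783 + 17} = \frac{1}{-3766} = - \frac{1}{3766}$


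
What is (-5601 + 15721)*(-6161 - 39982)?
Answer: -466967160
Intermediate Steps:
(-5601 + 15721)*(-6161 - 39982) = 10120*(-46143) = -466967160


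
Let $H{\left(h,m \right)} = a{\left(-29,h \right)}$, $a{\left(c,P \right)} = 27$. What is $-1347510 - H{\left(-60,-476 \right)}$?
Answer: $-1347537$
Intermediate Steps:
$H{\left(h,m \right)} = 27$
$-1347510 - H{\left(-60,-476 \right)} = -1347510 - 27 = -1347537$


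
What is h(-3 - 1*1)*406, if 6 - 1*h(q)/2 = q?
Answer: 8120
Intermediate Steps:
h(q) = 12 - 2*q
h(-3 - 1*1)*406 = (12 - 2*(-3 - 1*1))*406 = (12 - 2*(-3 - 1))*406 = (12 - 2*(-4))*406 = (12 + 8)*406 = 20*406 = 8120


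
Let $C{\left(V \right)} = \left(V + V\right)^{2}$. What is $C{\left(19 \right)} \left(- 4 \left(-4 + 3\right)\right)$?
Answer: $5776$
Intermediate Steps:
$C{\left(V \right)} = 4 V^{2}$ ($C{\left(V \right)} = \left(2 V\right)^{2} = 4 V^{2}$)
$C{\left(19 \right)} \left(- 4 \left(-4 + 3\right)\right) = 4 \cdot 19^{2} \left(- 4 \left(-4 + 3\right)\right) = 4 \cdot 361 \left(\left(-4\right) \left(-1\right)\right) = 1444 \cdot 4 = 5776$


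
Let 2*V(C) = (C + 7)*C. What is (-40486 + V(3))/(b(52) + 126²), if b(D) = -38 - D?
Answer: -40471/15786 ≈ -2.5637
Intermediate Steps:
V(C) = C*(7 + C)/2 (V(C) = ((C + 7)*C)/2 = ((7 + C)*C)/2 = (C*(7 + C))/2 = C*(7 + C)/2)
(-40486 + V(3))/(b(52) + 126²) = (-40486 + (½)*3*(7 + 3))/((-38 - 1*52) + 126²) = (-40486 + (½)*3*10)/((-38 - 52) + 15876) = (-40486 + 15)/(-90 + 15876) = -40471/15786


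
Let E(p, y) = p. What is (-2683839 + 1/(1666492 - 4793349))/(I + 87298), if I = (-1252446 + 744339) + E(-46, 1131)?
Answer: 8391980764024/1315953402735 ≈ 6.3771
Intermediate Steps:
I = -508153 (I = (-1252446 + 744339) - 46 = -508107 - 46 = -508153)
(-2683839 + 1/(1666492 - 4793349))/(I + 87298) = (-2683839 + 1/(1666492 - 4793349))/(-508153 + 87298) = (-2683839 + 1/(-3126857))/(-420855) = (-2683839 - 1/3126857)*(-1/420855) = -8391980764024/3126857*(-1/420855) = 8391980764024/1315953402735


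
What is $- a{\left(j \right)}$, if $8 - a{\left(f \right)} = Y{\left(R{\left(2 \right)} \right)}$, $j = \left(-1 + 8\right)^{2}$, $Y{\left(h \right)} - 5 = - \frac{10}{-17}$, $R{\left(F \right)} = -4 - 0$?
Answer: $- \frac{41}{17} \approx -2.4118$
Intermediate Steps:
$R{\left(F \right)} = -4$ ($R{\left(F \right)} = -4 + 0 = -4$)
$Y{\left(h \right)} = \frac{95}{17}$ ($Y{\left(h \right)} = 5 - \frac{10}{-17} = 5 - - \frac{10}{17} = 5 + \frac{10}{17} = \frac{95}{17}$)
$j = 49$ ($j = 7^{2} = 49$)
$a{\left(f \right)} = \frac{41}{17}$ ($a{\left(f \right)} = 8 - \frac{95}{17} = \frac{41}{17}$)
$- a{\left(j \right)} = \left(-1\right) \frac{41}{17} = - \frac{41}{17}$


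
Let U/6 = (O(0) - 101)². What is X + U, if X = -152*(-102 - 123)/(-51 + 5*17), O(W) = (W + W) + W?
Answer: 1057602/17 ≈ 62212.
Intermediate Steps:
O(W) = 3*W (O(W) = 2*W + W = 3*W)
X = 17100/17 (X = -(-34200)/(-51 + 85) = -(-34200)/34 = -152*(-225/34) = 17100/17 ≈ 1005.9)
U = 61206 (U = 6*(3*0 - 101)² = 6*(0 - 101)² = 6*(-101)² = 6*10201 = 61206)
X + U = 17100/17 + 61206 = 1057602/17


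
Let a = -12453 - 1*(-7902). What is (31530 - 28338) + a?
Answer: -1359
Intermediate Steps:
a = -4551 (a = -12453 + 7902 = -4551)
(31530 - 28338) + a = (31530 - 28338) - 4551 = 3192 - 4551 = -1359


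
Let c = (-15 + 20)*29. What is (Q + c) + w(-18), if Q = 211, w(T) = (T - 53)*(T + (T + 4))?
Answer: 2628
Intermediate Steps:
w(T) = (-53 + T)*(4 + 2*T) (w(T) = (-53 + T)*(T + (4 + T)) = (-53 + T)*(4 + 2*T))
c = 145 (c = 5*29 = 145)
(Q + c) + w(-18) = (211 + 145) + (-212 - 102*(-18) + 2*(-18)**2) = 356 + (-212 + 1836 + 2*324) = 356 + (-212 + 1836 + 648) = 356 + 2272 = 2628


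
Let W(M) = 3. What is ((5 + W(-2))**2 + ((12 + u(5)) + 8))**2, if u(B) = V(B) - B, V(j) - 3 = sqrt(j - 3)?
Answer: (82 + sqrt(2))**2 ≈ 6957.9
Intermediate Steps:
V(j) = 3 + sqrt(-3 + j) (V(j) = 3 + sqrt(j - 3) = 3 + sqrt(-3 + j))
u(B) = 3 + sqrt(-3 + B) - B (u(B) = (3 + sqrt(-3 + B)) - B = 3 + sqrt(-3 + B) - B)
((5 + W(-2))**2 + ((12 + u(5)) + 8))**2 = ((5 + 3)**2 + ((12 + (3 + sqrt(-3 + 5) - 1*5)) + 8))**2 = (8**2 + ((12 + (3 + sqrt(2) - 5)) + 8))**2 = (64 + ((12 + (-2 + sqrt(2))) + 8))**2 = (64 + ((10 + sqrt(2)) + 8))**2 = (64 + (18 + sqrt(2)))**2 = (82 + sqrt(2))**2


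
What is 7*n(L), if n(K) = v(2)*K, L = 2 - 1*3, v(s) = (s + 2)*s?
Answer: -56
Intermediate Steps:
v(s) = s*(2 + s) (v(s) = (2 + s)*s = s*(2 + s))
L = -1 (L = 2 - 3 = -1)
n(K) = 8*K (n(K) = (2*(2 + 2))*K = (2*4)*K = 8*K)
7*n(L) = 7*(8*(-1)) = 7*(-8) = -56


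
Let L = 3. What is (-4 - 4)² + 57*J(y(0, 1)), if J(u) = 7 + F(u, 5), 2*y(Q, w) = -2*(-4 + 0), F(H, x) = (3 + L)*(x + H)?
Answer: 3541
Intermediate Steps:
F(H, x) = 6*H + 6*x (F(H, x) = (3 + 3)*(x + H) = 6*(H + x) = 6*H + 6*x)
y(Q, w) = 4 (y(Q, w) = (-2*(-4 + 0))/2 = (-2*(-4))/2 = (½)*8 = 4)
J(u) = 37 + 6*u (J(u) = 7 + (6*u + 6*5) = 7 + (6*u + 30) = 7 + (30 + 6*u) = 37 + 6*u)
(-4 - 4)² + 57*J(y(0, 1)) = (-4 - 4)² + 57*(37 + 6*4) = (-8)² + 57*(37 + 24) = 64 + 57*61 = 64 + 3477 = 3541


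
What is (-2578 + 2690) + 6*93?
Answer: 670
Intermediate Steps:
(-2578 + 2690) + 6*93 = 112 + 558 = 670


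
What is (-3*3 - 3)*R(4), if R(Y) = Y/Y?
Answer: -12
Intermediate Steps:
R(Y) = 1
(-3*3 - 3)*R(4) = (-3*3 - 3)*1 = (-9 - 3)*1 = -12*1 = -12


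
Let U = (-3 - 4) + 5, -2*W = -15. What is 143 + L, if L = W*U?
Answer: 128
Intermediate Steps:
W = 15/2 (W = -1/2*(-15) = 15/2 ≈ 7.5000)
U = -2 (U = -7 + 5 = -2)
L = -15 (L = (15/2)*(-2) = -15)
143 + L = 143 - 15 = 128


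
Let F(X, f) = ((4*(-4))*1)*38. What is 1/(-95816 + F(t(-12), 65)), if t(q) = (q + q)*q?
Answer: -1/96424 ≈ -1.0371e-5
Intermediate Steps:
t(q) = 2*q**2 (t(q) = (2*q)*q = 2*q**2)
F(X, f) = -608 (F(X, f) = -16*1*38 = -16*38 = -608)
1/(-95816 + F(t(-12), 65)) = 1/(-95816 - 608) = 1/(-96424) = -1/96424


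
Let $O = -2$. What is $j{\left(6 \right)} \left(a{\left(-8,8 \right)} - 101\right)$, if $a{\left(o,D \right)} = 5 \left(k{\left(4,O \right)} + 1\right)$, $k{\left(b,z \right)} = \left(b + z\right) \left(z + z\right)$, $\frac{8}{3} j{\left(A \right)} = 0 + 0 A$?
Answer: $0$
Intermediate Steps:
$j{\left(A \right)} = 0$ ($j{\left(A \right)} = \frac{3 \left(0 + 0 A\right)}{8} = \frac{3 \left(0 + 0\right)}{8} = \frac{3}{8} \cdot 0 = 0$)
$k{\left(b,z \right)} = 2 z \left(b + z\right)$ ($k{\left(b,z \right)} = \left(b + z\right) 2 z = 2 z \left(b + z\right)$)
$a{\left(o,D \right)} = -35$ ($a{\left(o,D \right)} = 5 \left(2 \left(-2\right) \left(4 - 2\right) + 1\right) = 5 \left(2 \left(-2\right) 2 + 1\right) = 5 \left(-8 + 1\right) = 5 \left(-7\right) = -35$)
$j{\left(6 \right)} \left(a{\left(-8,8 \right)} - 101\right) = 0 \left(-35 - 101\right) = 0 \left(-136\right) = 0$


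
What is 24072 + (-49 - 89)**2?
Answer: 43116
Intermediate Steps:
24072 + (-49 - 89)**2 = 24072 + (-138)**2 = 24072 + 19044 = 43116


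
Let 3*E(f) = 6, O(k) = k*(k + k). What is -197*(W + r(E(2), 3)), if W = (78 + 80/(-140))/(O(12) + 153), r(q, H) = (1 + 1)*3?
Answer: -3755608/3087 ≈ -1216.6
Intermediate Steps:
O(k) = 2*k² (O(k) = k*(2*k) = 2*k²)
E(f) = 2 (E(f) = (⅓)*6 = 2)
r(q, H) = 6 (r(q, H) = 2*3 = 6)
W = 542/3087 (W = (78 + 80/(-140))/(2*12² + 153) = (78 + 80*(-1/140))/(2*144 + 153) = (78 - 4/7)/(288 + 153) = (542/7)/441 = (542/7)*(1/441) = 542/3087 ≈ 0.17558)
-197*(W + r(E(2), 3)) = -197*(542/3087 + 6) = -197*19064/3087 = -3755608/3087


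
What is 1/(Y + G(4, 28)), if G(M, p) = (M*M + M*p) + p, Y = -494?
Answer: -1/338 ≈ -0.0029586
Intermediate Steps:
G(M, p) = p + M² + M*p (G(M, p) = (M² + M*p) + p = p + M² + M*p)
1/(Y + G(4, 28)) = 1/(-494 + (28 + 4² + 4*28)) = 1/(-494 + (28 + 16 + 112)) = 1/(-494 + 156) = 1/(-338) = -1/338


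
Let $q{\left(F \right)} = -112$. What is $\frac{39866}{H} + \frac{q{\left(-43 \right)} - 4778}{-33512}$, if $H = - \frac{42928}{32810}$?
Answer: $- \frac{684900031775}{22478174} \approx -30470.0$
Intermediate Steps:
$H = - \frac{21464}{16405}$ ($H = \left(-42928\right) \frac{1}{32810} = - \frac{21464}{16405} \approx -1.3084$)
$\frac{39866}{H} + \frac{q{\left(-43 \right)} - 4778}{-33512} = \frac{39866}{- \frac{21464}{16405}} + \frac{-112 - 4778}{-33512} = 39866 \left(- \frac{16405}{21464}\right) - - \frac{2445}{16756} = - \frac{327000865}{10732} + \frac{2445}{16756} = - \frac{684900031775}{22478174}$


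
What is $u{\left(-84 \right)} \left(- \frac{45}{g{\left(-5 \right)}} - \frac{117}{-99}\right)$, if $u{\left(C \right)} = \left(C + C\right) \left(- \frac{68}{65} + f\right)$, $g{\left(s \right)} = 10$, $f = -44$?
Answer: $- \frac{17954496}{715} \approx -25111.0$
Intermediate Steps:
$u{\left(C \right)} = - \frac{5856 C}{65}$ ($u{\left(C \right)} = \left(C + C\right) \left(- \frac{68}{65} - 44\right) = 2 C \left(\left(-68\right) \frac{1}{65} - 44\right) = 2 C \left(- \frac{68}{65} - 44\right) = 2 C \left(- \frac{2928}{65}\right) = - \frac{5856 C}{65}$)
$u{\left(-84 \right)} \left(- \frac{45}{g{\left(-5 \right)}} - \frac{117}{-99}\right) = \left(- \frac{5856}{65}\right) \left(-84\right) \left(- \frac{45}{10} - \frac{117}{-99}\right) = \frac{491904 \left(\left(-45\right) \frac{1}{10} - - \frac{13}{11}\right)}{65} = \frac{491904 \left(- \frac{9}{2} + \frac{13}{11}\right)}{65} = \frac{491904}{65} \left(- \frac{73}{22}\right) = - \frac{17954496}{715}$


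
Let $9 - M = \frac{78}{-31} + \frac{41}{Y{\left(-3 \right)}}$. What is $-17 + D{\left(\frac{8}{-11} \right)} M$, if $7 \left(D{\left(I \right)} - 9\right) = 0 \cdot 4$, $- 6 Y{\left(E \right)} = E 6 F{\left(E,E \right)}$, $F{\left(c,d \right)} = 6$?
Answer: $\frac{4101}{62} \approx 66.145$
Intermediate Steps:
$Y{\left(E \right)} = - 6 E$ ($Y{\left(E \right)} = - \frac{E 6 \cdot 6}{6} = - \frac{6 E 6}{6} = - \frac{36 E}{6} = - 6 E$)
$M = \frac{5155}{558}$ ($M = 9 - \left(\frac{78}{-31} + \frac{41}{\left(-6\right) \left(-3\right)}\right) = 9 - \left(78 \left(- \frac{1}{31}\right) + \frac{41}{18}\right) = 9 - \left(- \frac{78}{31} + 41 \cdot \frac{1}{18}\right) = 9 - \left(- \frac{78}{31} + \frac{41}{18}\right) = 9 - - \frac{133}{558} = 9 + \frac{133}{558} = \frac{5155}{558} \approx 9.2384$)
$D{\left(I \right)} = 9$ ($D{\left(I \right)} = 9 + \frac{0 \cdot 4}{7} = 9 + \frac{1}{7} \cdot 0 = 9 + 0 = 9$)
$-17 + D{\left(\frac{8}{-11} \right)} M = -17 + 9 \cdot \frac{5155}{558} = -17 + \frac{5155}{62} = \frac{4101}{62}$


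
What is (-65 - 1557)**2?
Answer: 2630884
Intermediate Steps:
(-65 - 1557)**2 = (-1622)**2 = 2630884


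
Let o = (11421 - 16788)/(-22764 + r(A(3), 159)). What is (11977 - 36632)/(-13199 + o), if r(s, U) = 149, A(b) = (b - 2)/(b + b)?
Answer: 557572825/298490018 ≈ 1.8680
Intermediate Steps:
A(b) = (-2 + b)/(2*b) (A(b) = (-2 + b)/((2*b)) = (-2 + b)*(1/(2*b)) = (-2 + b)/(2*b))
o = 5367/22615 (o = (11421 - 16788)/(-22764 + 149) = -5367/(-22615) = -5367*(-1/22615) = 5367/22615 ≈ 0.23732)
(11977 - 36632)/(-13199 + o) = (11977 - 36632)/(-13199 + 5367/22615) = -24655/(-298490018/22615) = -24655*(-22615/298490018) = 557572825/298490018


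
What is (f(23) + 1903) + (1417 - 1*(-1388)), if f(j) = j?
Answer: 4731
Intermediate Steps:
(f(23) + 1903) + (1417 - 1*(-1388)) = (23 + 1903) + (1417 - 1*(-1388)) = 1926 + (1417 + 1388) = 1926 + 2805 = 4731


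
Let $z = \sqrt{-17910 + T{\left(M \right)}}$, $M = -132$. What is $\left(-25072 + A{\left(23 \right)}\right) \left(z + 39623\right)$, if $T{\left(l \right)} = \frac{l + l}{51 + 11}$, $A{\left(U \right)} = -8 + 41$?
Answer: $-992120297 - \frac{25039 i \sqrt{17215602}}{31} \approx -9.9212 \cdot 10^{8} - 3.3513 \cdot 10^{6} i$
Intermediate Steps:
$A{\left(U \right)} = 33$
$T{\left(l \right)} = \frac{l}{31}$ ($T{\left(l \right)} = \frac{2 l}{62} = 2 l \frac{1}{62} = \frac{l}{31}$)
$z = \frac{i \sqrt{17215602}}{31}$ ($z = \sqrt{-17910 + \frac{1}{31} \left(-132\right)} = \sqrt{-17910 - \frac{132}{31}} = \sqrt{- \frac{555342}{31}} = \frac{i \sqrt{17215602}}{31} \approx 133.84 i$)
$\left(-25072 + A{\left(23 \right)}\right) \left(z + 39623\right) = \left(-25072 + 33\right) \left(\frac{i \sqrt{17215602}}{31} + 39623\right) = - 25039 \left(39623 + \frac{i \sqrt{17215602}}{31}\right) = -992120297 - \frac{25039 i \sqrt{17215602}}{31}$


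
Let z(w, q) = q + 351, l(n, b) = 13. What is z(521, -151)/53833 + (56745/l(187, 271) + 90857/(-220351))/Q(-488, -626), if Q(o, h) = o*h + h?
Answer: 32604373227157/1808160207186073 ≈ 0.018032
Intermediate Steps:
Q(o, h) = h + h*o (Q(o, h) = h*o + h = h + h*o)
z(w, q) = 351 + q
z(521, -151)/53833 + (56745/l(187, 271) + 90857/(-220351))/Q(-488, -626) = (351 - 151)/53833 + (56745/13 + 90857/(-220351))/((-626*(1 - 488))) = 200*(1/53833) + (56745*(1/13) + 90857*(-1/220351))/((-626*(-487))) = 200/53833 + (4365 - 90857/220351)/304862 = 200/53833 + (961741258/220351)*(1/304862) = 200/53833 + 480870629/33588323281 = 32604373227157/1808160207186073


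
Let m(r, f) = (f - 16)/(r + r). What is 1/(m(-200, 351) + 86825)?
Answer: 80/6945933 ≈ 1.1518e-5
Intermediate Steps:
m(r, f) = (-16 + f)/(2*r) (m(r, f) = (-16 + f)/((2*r)) = (-16 + f)*(1/(2*r)) = (-16 + f)/(2*r))
1/(m(-200, 351) + 86825) = 1/((½)*(-16 + 351)/(-200) + 86825) = 1/((½)*(-1/200)*335 + 86825) = 1/(-67/80 + 86825) = 1/(6945933/80) = 80/6945933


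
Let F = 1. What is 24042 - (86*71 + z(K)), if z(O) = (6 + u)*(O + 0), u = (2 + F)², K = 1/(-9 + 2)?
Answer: 125567/7 ≈ 17938.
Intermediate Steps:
K = -⅐ (K = 1/(-7) = -⅐ ≈ -0.14286)
u = 9 (u = (2 + 1)² = 3² = 9)
z(O) = 15*O (z(O) = (6 + 9)*(O + 0) = 15*O)
24042 - (86*71 + z(K)) = 24042 - (86*71 + 15*(-⅐)) = 24042 - (6106 - 15/7) = 24042 - 1*42727/7 = 24042 - 42727/7 = 125567/7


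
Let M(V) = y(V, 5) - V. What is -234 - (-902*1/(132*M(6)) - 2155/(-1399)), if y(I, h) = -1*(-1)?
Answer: -9942989/41970 ≈ -236.91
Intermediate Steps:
y(I, h) = 1
M(V) = 1 - V
-234 - (-902*1/(132*M(6)) - 2155/(-1399)) = -234 - (-902*1/(132*(1 - 1*6)) - 2155/(-1399)) = -234 - (-902*1/(132*(1 - 6)) - 2155*(-1/1399)) = -234 - (-902/(132*(-5)) + 2155/1399) = -234 - (-902/(-660) + 2155/1399) = -234 - (-902*(-1/660) + 2155/1399) = -234 - (41/30 + 2155/1399) = -234 - 1*122009/41970 = -234 - 122009/41970 = -9942989/41970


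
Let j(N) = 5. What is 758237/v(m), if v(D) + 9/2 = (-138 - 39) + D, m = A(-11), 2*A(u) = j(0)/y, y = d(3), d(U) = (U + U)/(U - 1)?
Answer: -2274711/542 ≈ -4196.9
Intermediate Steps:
d(U) = 2*U/(-1 + U) (d(U) = (2*U)/(-1 + U) = 2*U/(-1 + U))
y = 3 (y = 2*3/(-1 + 3) = 2*3/2 = 2*3*(½) = 3)
A(u) = ⅚ (A(u) = (5/3)/2 = (5*(⅓))/2 = (½)*(5/3) = ⅚)
m = ⅚ ≈ 0.83333
v(D) = -363/2 + D (v(D) = -9/2 + ((-138 - 39) + D) = -9/2 + (-177 + D) = -363/2 + D)
758237/v(m) = 758237/(-363/2 + ⅚) = 758237/(-542/3) = 758237*(-3/542) = -2274711/542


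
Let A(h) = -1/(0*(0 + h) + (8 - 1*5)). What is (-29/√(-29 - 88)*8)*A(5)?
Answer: -232*I*√13/117 ≈ -7.1495*I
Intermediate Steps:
A(h) = -⅓ (A(h) = -1/(0*h + (8 - 5)) = -1/(0 + 3) = -1/3 = -1*⅓ = -⅓)
(-29/√(-29 - 88)*8)*A(5) = (-29/√(-29 - 88)*8)*(-⅓) = (-29*(-I*√13/39)*8)*(-⅓) = (-(-29)*I*√13/39*8)*(-⅓) = ((29*I*√13/39)*8)*(-⅓) = (232*I*√13/39)*(-⅓) = -232*I*√13/117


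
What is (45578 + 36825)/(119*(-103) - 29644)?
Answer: -82403/41901 ≈ -1.9666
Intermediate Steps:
(45578 + 36825)/(119*(-103) - 29644) = 82403/(-12257 - 29644) = 82403/(-41901) = 82403*(-1/41901) = -82403/41901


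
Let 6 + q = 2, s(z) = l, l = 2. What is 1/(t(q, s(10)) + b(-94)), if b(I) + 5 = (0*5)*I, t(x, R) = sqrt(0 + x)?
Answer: -5/29 - 2*I/29 ≈ -0.17241 - 0.068966*I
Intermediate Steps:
s(z) = 2
q = -4 (q = -6 + 2 = -4)
t(x, R) = sqrt(x)
b(I) = -5 (b(I) = -5 + (0*5)*I = -5 + 0*I = -5 + 0 = -5)
1/(t(q, s(10)) + b(-94)) = 1/(sqrt(-4) - 5) = 1/(2*I - 5) = 1/(-5 + 2*I) = (-5 - 2*I)/29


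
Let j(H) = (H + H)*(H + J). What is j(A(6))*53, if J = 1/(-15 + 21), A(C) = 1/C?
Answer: 53/9 ≈ 5.8889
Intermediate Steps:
A(C) = 1/C
J = ⅙ (J = 1/6 = ⅙ ≈ 0.16667)
j(H) = 2*H*(⅙ + H) (j(H) = (H + H)*(H + ⅙) = (2*H)*(⅙ + H) = 2*H*(⅙ + H))
j(A(6))*53 = ((⅓)*(1 + 6/6)/6)*53 = ((⅓)*(⅙)*(1 + 6*(⅙)))*53 = ((⅓)*(⅙)*(1 + 1))*53 = ((⅓)*(⅙)*2)*53 = (⅑)*53 = 53/9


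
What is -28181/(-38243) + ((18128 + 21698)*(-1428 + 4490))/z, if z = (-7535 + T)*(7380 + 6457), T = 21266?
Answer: 10017900192823/7266011176821 ≈ 1.3787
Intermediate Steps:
z = 189995847 (z = (-7535 + 21266)*(7380 + 6457) = 13731*13837 = 189995847)
-28181/(-38243) + ((18128 + 21698)*(-1428 + 4490))/z = -28181/(-38243) + ((18128 + 21698)*(-1428 + 4490))/189995847 = -28181*(-1/38243) + (39826*3062)*(1/189995847) = 28181/38243 + 121947212*(1/189995847) = 28181/38243 + 121947212/189995847 = 10017900192823/7266011176821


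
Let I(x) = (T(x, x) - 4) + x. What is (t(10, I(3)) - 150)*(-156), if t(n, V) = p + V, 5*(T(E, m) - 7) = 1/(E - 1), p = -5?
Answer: 116142/5 ≈ 23228.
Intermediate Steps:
T(E, m) = 7 + 1/(5*(-1 + E)) (T(E, m) = 7 + 1/(5*(E - 1)) = 7 + 1/(5*(-1 + E)))
I(x) = -4 + x + (-34 + 35*x)/(5*(-1 + x)) (I(x) = ((-34 + 35*x)/(5*(-1 + x)) - 4) + x = (-4 + (-34 + 35*x)/(5*(-1 + x))) + x = -4 + x + (-34 + 35*x)/(5*(-1 + x)))
t(n, V) = -5 + V
(t(10, I(3)) - 150)*(-156) = ((-5 + (-14/5 + 3² + 2*3)/(-1 + 3)) - 150)*(-156) = ((-5 + (-14/5 + 9 + 6)/2) - 150)*(-156) = ((-5 + (½)*(61/5)) - 150)*(-156) = ((-5 + 61/10) - 150)*(-156) = (11/10 - 150)*(-156) = -1489/10*(-156) = 116142/5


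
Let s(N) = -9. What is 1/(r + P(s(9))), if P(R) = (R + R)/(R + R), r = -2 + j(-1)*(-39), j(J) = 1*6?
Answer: -1/235 ≈ -0.0042553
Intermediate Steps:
j(J) = 6
r = -236 (r = -2 + 6*(-39) = -2 - 234 = -236)
P(R) = 1 (P(R) = (2*R)/((2*R)) = (2*R)*(1/(2*R)) = 1)
1/(r + P(s(9))) = 1/(-236 + 1) = 1/(-235) = -1/235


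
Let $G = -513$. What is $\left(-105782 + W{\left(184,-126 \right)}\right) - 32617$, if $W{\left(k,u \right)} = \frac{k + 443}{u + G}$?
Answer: $- \frac{29479196}{213} \approx -1.384 \cdot 10^{5}$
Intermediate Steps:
$W{\left(k,u \right)} = \frac{443 + k}{-513 + u}$ ($W{\left(k,u \right)} = \frac{k + 443}{u - 513} = \frac{443 + k}{-513 + u}$)
$\left(-105782 + W{\left(184,-126 \right)}\right) - 32617 = \left(-105782 + \frac{443 + 184}{-513 - 126}\right) - 32617 = \left(-105782 + \frac{1}{-639} \cdot 627\right) - 32617 = \left(-105782 - \frac{209}{213}\right) - 32617 = - \frac{22531775}{213} - 32617 = - \frac{29479196}{213}$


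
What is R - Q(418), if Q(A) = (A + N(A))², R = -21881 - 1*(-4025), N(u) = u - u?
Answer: -192580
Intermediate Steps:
N(u) = 0
R = -17856 (R = -21881 + 4025 = -17856)
Q(A) = A² (Q(A) = (A + 0)² = A²)
R - Q(418) = -17856 - 1*418² = -17856 - 1*174724 = -17856 - 174724 = -192580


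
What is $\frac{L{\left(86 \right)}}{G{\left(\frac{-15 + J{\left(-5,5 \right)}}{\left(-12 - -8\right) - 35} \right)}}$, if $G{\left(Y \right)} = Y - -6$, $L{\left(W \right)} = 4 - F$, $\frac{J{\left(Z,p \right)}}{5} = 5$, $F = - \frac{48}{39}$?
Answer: $\frac{51}{56} \approx 0.91071$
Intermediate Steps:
$F = - \frac{16}{13}$ ($F = \left(-48\right) \frac{1}{39} = - \frac{16}{13} \approx -1.2308$)
$J{\left(Z,p \right)} = 25$ ($J{\left(Z,p \right)} = 5 \cdot 5 = 25$)
$L{\left(W \right)} = \frac{68}{13}$ ($L{\left(W \right)} = 4 - - \frac{16}{13} = 4 + \frac{16}{13} = \frac{68}{13}$)
$G{\left(Y \right)} = 6 + Y$ ($G{\left(Y \right)} = Y + 6 = 6 + Y$)
$\frac{L{\left(86 \right)}}{G{\left(\frac{-15 + J{\left(-5,5 \right)}}{\left(-12 - -8\right) - 35} \right)}} = \frac{68}{13 \left(6 + \frac{-15 + 25}{\left(-12 - -8\right) - 35}\right)} = \frac{68}{13 \left(6 + \frac{10}{\left(-12 + 8\right) - 35}\right)} = \frac{68}{13 \left(6 + \frac{10}{-4 - 35}\right)} = \frac{68}{13 \left(6 + \frac{10}{-39}\right)} = \frac{68}{13 \left(6 + 10 \left(- \frac{1}{39}\right)\right)} = \frac{68}{13 \left(6 - \frac{10}{39}\right)} = \frac{68}{13 \cdot \frac{224}{39}} = \frac{68}{13} \cdot \frac{39}{224} = \frac{51}{56}$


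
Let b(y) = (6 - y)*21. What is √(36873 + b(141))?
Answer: 3*√3782 ≈ 184.49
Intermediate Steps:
b(y) = 126 - 21*y
√(36873 + b(141)) = √(36873 + (126 - 21*141)) = √(36873 + (126 - 2961)) = √(36873 - 2835) = √34038 = 3*√3782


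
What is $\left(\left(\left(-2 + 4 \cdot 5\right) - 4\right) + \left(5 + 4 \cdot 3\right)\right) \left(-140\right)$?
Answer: $-4340$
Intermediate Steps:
$\left(\left(\left(-2 + 4 \cdot 5\right) - 4\right) + \left(5 + 4 \cdot 3\right)\right) \left(-140\right) = \left(\left(\left(-2 + 20\right) - 4\right) + \left(5 + 12\right)\right) \left(-140\right) = \left(\left(18 - 4\right) + 17\right) \left(-140\right) = \left(14 + 17\right) \left(-140\right) = 31 \left(-140\right) = -4340$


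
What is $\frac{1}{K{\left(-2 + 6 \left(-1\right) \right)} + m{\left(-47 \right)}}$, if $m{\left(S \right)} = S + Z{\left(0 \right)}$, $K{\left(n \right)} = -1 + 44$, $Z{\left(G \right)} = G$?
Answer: $- \frac{1}{4} \approx -0.25$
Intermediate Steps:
$K{\left(n \right)} = 43$
$m{\left(S \right)} = S$ ($m{\left(S \right)} = S + 0 = S$)
$\frac{1}{K{\left(-2 + 6 \left(-1\right) \right)} + m{\left(-47 \right)}} = \frac{1}{43 - 47} = \frac{1}{-4} = - \frac{1}{4}$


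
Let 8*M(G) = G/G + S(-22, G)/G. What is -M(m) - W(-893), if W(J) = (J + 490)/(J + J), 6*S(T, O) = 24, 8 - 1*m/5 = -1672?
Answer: -5261393/15002400 ≈ -0.35070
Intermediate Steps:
m = 8400 (m = 40 - 5*(-1672) = 40 + 8360 = 8400)
S(T, O) = 4 (S(T, O) = (⅙)*24 = 4)
M(G) = ⅛ + 1/(2*G) (M(G) = (G/G + 4/G)/8 = (1 + 4/G)/8 = ⅛ + 1/(2*G))
W(J) = (490 + J)/(2*J) (W(J) = (490 + J)/((2*J)) = (490 + J)*(1/(2*J)) = (490 + J)/(2*J))
-M(m) - W(-893) = -(4 + 8400)/(8*8400) - (490 - 893)/(2*(-893)) = -8404/(8*8400) - (-1)*(-403)/(2*893) = -1*2101/16800 - 1*403/1786 = -2101/16800 - 403/1786 = -5261393/15002400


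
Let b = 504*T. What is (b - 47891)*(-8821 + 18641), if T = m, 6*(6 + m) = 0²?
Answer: -499985300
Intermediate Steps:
m = -6 (m = -6 + (⅙)*0² = -6 + (⅙)*0 = -6 + 0 = -6)
T = -6
b = -3024 (b = 504*(-6) = -3024)
(b - 47891)*(-8821 + 18641) = (-3024 - 47891)*(-8821 + 18641) = -50915*9820 = -499985300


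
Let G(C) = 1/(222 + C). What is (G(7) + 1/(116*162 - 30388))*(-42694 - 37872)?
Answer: -457896861/1327742 ≈ -344.87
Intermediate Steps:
(G(7) + 1/(116*162 - 30388))*(-42694 - 37872) = (1/(222 + 7) + 1/(116*162 - 30388))*(-42694 - 37872) = (1/229 + 1/(18792 - 30388))*(-80566) = (1/229 + 1/(-11596))*(-80566) = (1/229 - 1/11596)*(-80566) = (11367/2655484)*(-80566) = -457896861/1327742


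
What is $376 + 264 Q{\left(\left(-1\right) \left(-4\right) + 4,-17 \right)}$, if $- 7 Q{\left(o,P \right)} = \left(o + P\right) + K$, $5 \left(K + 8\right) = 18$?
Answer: $\frac{30848}{35} \approx 881.37$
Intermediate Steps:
$K = - \frac{22}{5}$ ($K = -8 + \frac{1}{5} \cdot 18 = -8 + \frac{18}{5} = - \frac{22}{5} \approx -4.4$)
$Q{\left(o,P \right)} = \frac{22}{35} - \frac{P}{7} - \frac{o}{7}$ ($Q{\left(o,P \right)} = - \frac{\left(o + P\right) - \frac{22}{5}}{7} = - \frac{\left(P + o\right) - \frac{22}{5}}{7} = - \frac{- \frac{22}{5} + P + o}{7} = \frac{22}{35} - \frac{P}{7} - \frac{o}{7}$)
$376 + 264 Q{\left(\left(-1\right) \left(-4\right) + 4,-17 \right)} = 376 + 264 \left(\frac{22}{35} - - \frac{17}{7} - \frac{\left(-1\right) \left(-4\right) + 4}{7}\right) = 376 + 264 \left(\frac{22}{35} + \frac{17}{7} - \frac{4 + 4}{7}\right) = 376 + 264 \left(\frac{22}{35} + \frac{17}{7} - \frac{8}{7}\right) = 376 + 264 \cdot \frac{67}{35} = 376 + \frac{17688}{35} = \frac{30848}{35}$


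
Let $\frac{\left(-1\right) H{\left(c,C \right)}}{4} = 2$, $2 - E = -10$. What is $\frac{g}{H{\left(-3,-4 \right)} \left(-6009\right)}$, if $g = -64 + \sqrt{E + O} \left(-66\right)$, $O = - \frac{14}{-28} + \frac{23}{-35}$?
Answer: $- \frac{8}{6009} - \frac{11 \sqrt{58030}}{560840} \approx -0.0060561$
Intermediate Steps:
$E = 12$ ($E = 2 - -10 = 2 + 10 = 12$)
$O = - \frac{11}{70}$ ($O = \left(-14\right) \left(- \frac{1}{28}\right) + 23 \left(- \frac{1}{35}\right) = \frac{1}{2} - \frac{23}{35} = - \frac{11}{70} \approx -0.15714$)
$H{\left(c,C \right)} = -8$ ($H{\left(c,C \right)} = \left(-4\right) 2 = -8$)
$g = -64 - \frac{33 \sqrt{58030}}{35}$ ($g = -64 + \sqrt{12 - \frac{11}{70}} \left(-66\right) = -64 + \sqrt{\frac{829}{70}} \left(-66\right) = -64 + \frac{\sqrt{58030}}{70} \left(-66\right) = -64 - \frac{33 \sqrt{58030}}{35} \approx -291.13$)
$\frac{g}{H{\left(-3,-4 \right)} \left(-6009\right)} = \frac{-64 - \frac{33 \sqrt{58030}}{35}}{\left(-8\right) \left(-6009\right)} = \frac{-64 - \frac{33 \sqrt{58030}}{35}}{48072} = \left(-64 - \frac{33 \sqrt{58030}}{35}\right) \frac{1}{48072} = - \frac{8}{6009} - \frac{11 \sqrt{58030}}{560840}$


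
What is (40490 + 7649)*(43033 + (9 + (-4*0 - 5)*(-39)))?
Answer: 2081385943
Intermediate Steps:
(40490 + 7649)*(43033 + (9 + (-4*0 - 5)*(-39))) = 48139*(43033 + (9 + (0 - 5)*(-39))) = 48139*(43033 + (9 - 5*(-39))) = 48139*(43033 + (9 + 195)) = 48139*(43033 + 204) = 48139*43237 = 2081385943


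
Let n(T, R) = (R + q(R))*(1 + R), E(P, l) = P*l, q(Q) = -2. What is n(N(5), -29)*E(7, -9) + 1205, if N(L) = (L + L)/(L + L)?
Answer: -53479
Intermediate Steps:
N(L) = 1 (N(L) = (2*L)/((2*L)) = (2*L)*(1/(2*L)) = 1)
n(T, R) = (1 + R)*(-2 + R) (n(T, R) = (R - 2)*(1 + R) = (-2 + R)*(1 + R) = (1 + R)*(-2 + R))
n(N(5), -29)*E(7, -9) + 1205 = (-2 + (-29)² - 1*(-29))*(7*(-9)) + 1205 = (-2 + 841 + 29)*(-63) + 1205 = 868*(-63) + 1205 = -54684 + 1205 = -53479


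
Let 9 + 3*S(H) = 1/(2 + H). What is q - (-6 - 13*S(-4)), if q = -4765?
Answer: -28801/6 ≈ -4800.2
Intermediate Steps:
S(H) = -3 + 1/(3*(2 + H))
q - (-6 - 13*S(-4)) = -4765 - (-6 - 13*(-17 - 9*(-4))/(3*(2 - 4))) = -4765 - (-6 - 13*(-17 + 36)/(3*(-2))) = -4765 - (-6 - 13*(-1)*19/(3*2)) = -4765 - (-6 - 13*(-19/6)) = -4765 - (-6 + 247/6) = -4765 - 1*211/6 = -4765 - 211/6 = -28801/6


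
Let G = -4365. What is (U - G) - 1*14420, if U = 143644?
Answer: 133589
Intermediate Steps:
(U - G) - 1*14420 = (143644 - 1*(-4365)) - 1*14420 = (143644 + 4365) - 14420 = 148009 - 14420 = 133589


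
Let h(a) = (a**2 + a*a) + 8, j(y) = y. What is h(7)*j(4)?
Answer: 424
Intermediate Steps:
h(a) = 8 + 2*a**2 (h(a) = (a**2 + a**2) + 8 = 2*a**2 + 8 = 8 + 2*a**2)
h(7)*j(4) = (8 + 2*7**2)*4 = (8 + 2*49)*4 = (8 + 98)*4 = 106*4 = 424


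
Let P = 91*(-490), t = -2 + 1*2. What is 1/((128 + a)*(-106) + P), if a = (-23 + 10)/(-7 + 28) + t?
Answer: -21/1219940 ≈ -1.7214e-5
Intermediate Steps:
t = 0 (t = -2 + 2 = 0)
P = -44590
a = -13/21 (a = (-23 + 10)/(-7 + 28) + 0 = -13/21 + 0 = -13/21 ≈ -0.61905)
1/((128 + a)*(-106) + P) = 1/((128 - 13/21)*(-106) - 44590) = 1/((2675/21)*(-106) - 44590) = 1/(-283550/21 - 44590) = 1/(-1219940/21) = -21/1219940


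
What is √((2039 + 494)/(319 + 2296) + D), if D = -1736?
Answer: 3*I*√1318281645/2615 ≈ 41.654*I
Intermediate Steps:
√((2039 + 494)/(319 + 2296) + D) = √((2039 + 494)/(319 + 2296) - 1736) = √(2533/2615 - 1736) = √(-4537107/2615) = 3*I*√1318281645/2615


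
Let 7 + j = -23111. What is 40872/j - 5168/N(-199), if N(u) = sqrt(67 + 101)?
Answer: -6812/3853 - 1292*sqrt(42)/21 ≈ -400.49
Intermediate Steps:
j = -23118 (j = -7 - 23111 = -23118)
N(u) = 2*sqrt(42) (N(u) = sqrt(168) = 2*sqrt(42))
40872/j - 5168/N(-199) = 40872/(-23118) - 5168*sqrt(42)/84 = 40872*(-1/23118) - 1292*sqrt(42)/21 = -6812/3853 - 1292*sqrt(42)/21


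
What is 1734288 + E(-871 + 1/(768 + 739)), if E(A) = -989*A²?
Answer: -1700017615336512/2271049 ≈ -7.4856e+8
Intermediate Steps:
1734288 + E(-871 + 1/(768 + 739)) = 1734288 - 989*(-871 + 1/(768 + 739))² = 1734288 - 989*(-871 + 1/1507)² = 1734288 - 989*(-1312596/1507)² = 1734288 - 989*1722908259216/2271049 = 1734288 - 1703956268364624/2271049 = -1700017615336512/2271049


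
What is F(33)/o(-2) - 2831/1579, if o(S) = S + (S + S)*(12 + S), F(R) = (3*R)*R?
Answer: -1759165/22106 ≈ -79.579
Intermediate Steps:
F(R) = 3*R**2
o(S) = S + 2*S*(12 + S) (o(S) = S + (2*S)*(12 + S) = S + 2*S*(12 + S))
F(33)/o(-2) - 2831/1579 = (3*33**2)/((-2*(25 + 2*(-2)))) - 2831/1579 = (3*1089)/((-2*(25 - 4))) - 2831*1/1579 = 3267/((-2*21)) - 2831/1579 = 3267/(-42) - 2831/1579 = 3267*(-1/42) - 2831/1579 = -1089/14 - 2831/1579 = -1759165/22106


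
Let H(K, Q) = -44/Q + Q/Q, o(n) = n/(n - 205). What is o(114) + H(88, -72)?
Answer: 587/1638 ≈ 0.35836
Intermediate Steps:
o(n) = n/(-205 + n)
H(K, Q) = 1 - 44/Q (H(K, Q) = -44/Q + 1 = 1 - 44/Q)
o(114) + H(88, -72) = 114/(-205 + 114) + (-44 - 72)/(-72) = 114/(-91) - 1/72*(-116) = 114*(-1/91) + 29/18 = -114/91 + 29/18 = 587/1638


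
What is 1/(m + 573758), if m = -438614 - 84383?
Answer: 1/50761 ≈ 1.9700e-5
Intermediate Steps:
m = -522997
1/(m + 573758) = 1/(-522997 + 573758) = 1/50761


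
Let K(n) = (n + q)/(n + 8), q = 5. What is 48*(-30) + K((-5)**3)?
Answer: -56120/39 ≈ -1439.0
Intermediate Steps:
K(n) = (5 + n)/(8 + n) (K(n) = (n + 5)/(n + 8) = (5 + n)/(8 + n))
48*(-30) + K((-5)**3) = 48*(-30) + (5 + (-5)**3)/(8 + (-5)**3) = -1440 + (5 - 125)/(8 - 125) = -1440 - 120/(-117) = -1440 - 1/117*(-120) = -1440 + 40/39 = -56120/39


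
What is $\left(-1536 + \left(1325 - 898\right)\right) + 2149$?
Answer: $1040$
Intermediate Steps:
$\left(-1536 + \left(1325 - 898\right)\right) + 2149 = \left(-1536 + 427\right) + 2149 = -1109 + 2149 = 1040$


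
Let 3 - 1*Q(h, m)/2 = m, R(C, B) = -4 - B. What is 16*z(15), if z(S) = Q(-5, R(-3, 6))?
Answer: 416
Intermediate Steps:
Q(h, m) = 6 - 2*m
z(S) = 26 (z(S) = 6 - 2*(-4 - 1*6) = 6 - 2*(-4 - 6) = 6 - 2*(-10) = 6 + 20 = 26)
16*z(15) = 16*26 = 416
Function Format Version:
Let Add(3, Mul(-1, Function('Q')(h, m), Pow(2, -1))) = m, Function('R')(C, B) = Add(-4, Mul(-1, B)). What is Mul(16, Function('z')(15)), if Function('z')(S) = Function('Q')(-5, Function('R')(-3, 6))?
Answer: 416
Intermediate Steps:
Function('Q')(h, m) = Add(6, Mul(-2, m))
Function('z')(S) = 26 (Function('z')(S) = Add(6, Mul(-2, Add(-4, Mul(-1, 6)))) = Add(6, Mul(-2, Add(-4, -6))) = Add(6, Mul(-2, -10)) = Add(6, 20) = 26)
Mul(16, Function('z')(15)) = Mul(16, 26) = 416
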